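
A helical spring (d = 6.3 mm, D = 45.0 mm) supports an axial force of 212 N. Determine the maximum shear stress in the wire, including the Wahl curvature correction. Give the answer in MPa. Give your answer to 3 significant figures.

117 MPa

Spring index C = D/d = 45.0/6.3 = 7.1429
K_W = (4C−1)/(4C−4) + 0.615/C = 27.571/24.571 + 0.0861 = 1.2082
τ₀ = 8FD/(πd³) = 8·212·45.0/(π·6.3³) = 76320/785.55 = 97.155 MPa
τ_max = K·τ₀ = 1.2082 × 97.155 = 117.38 MPa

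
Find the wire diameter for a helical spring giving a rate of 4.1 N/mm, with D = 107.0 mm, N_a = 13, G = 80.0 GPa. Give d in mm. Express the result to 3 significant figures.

d = (8D³N_a·k / G)^(1/4) = (8·107.0³·13·4.1 / (80.0×10³))^0.25
  = (6529.5)^0.25 = 8.9892 mm

8.99 mm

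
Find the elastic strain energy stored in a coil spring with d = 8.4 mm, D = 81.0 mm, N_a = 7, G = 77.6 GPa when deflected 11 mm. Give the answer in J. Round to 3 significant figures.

0.785 J

k = Gd⁴/(8D³N_a) = (77.6×10³)(8.4⁴)/(8·81.0³·7) = 12.982 N/mm
U = ½kδ² = 0.5 × 12.982 × 11² = 785.4 N·mm = 0.7854 J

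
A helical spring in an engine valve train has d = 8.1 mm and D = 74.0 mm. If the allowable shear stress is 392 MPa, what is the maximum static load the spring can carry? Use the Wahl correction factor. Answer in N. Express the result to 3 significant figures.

C = D/d = 74.0/8.1 = 9.1358
K_W = (4C−1)/(4C−4) + 0.615/C = 35.543/32.543 + 0.0673 = 1.1595
τ_max = K·8FD/(πd³) → F_max = τ_allow·πd³/(8DK)
F_max = 392·π·8.1³/(8·74.0·1.1595) = 6.5447e+05/686.43 = 953.45 N

953 N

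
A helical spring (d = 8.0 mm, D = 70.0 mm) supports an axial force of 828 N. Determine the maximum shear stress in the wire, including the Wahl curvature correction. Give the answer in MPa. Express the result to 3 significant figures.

336 MPa

Spring index C = D/d = 70.0/8.0 = 8.7500
K_W = (4C−1)/(4C−4) + 0.615/C = 34.000/31.000 + 0.0703 = 1.1671
τ₀ = 8FD/(πd³) = 8·828·70.0/(π·8.0³) = 463680/1608.5 = 288.27 MPa
τ_max = K·τ₀ = 1.1671 × 288.27 = 336.43 MPa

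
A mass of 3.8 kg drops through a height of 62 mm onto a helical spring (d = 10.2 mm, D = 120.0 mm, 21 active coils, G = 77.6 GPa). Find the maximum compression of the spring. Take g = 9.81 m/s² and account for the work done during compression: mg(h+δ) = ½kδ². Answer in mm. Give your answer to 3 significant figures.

k = Gd⁴/(8D³N_a) = (77.6×10³)(10.2⁴)/(8·120.0³·21) = 2.8934 N/mm
W = mg = 3.8 × 9.81 = 37.278 N
½kδ² − Wδ − Wh = 0 → δ = (W + √(W² + 2kWh))/k
δ = (37.278 + √(1389.6 + 13374.7))/2.8934 = (37.278 + 121.51)/2.8934 = 54.879 mm

54.9 mm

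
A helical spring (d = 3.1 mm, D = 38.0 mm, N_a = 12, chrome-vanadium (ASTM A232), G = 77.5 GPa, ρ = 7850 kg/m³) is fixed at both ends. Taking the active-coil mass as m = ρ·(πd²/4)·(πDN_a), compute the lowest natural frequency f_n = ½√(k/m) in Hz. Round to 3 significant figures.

63.3 Hz

k = Gd⁴/(8D³N_a) = (77.5×10³)(3.1⁴)/(8·38.0³·12) = 1.3587 N/mm = 1358.7 N/m
Wire length L = πDN_a = π·38.0·12 = 1432.6 mm
m = ρ·(πd²/4)·L = 7850 × 7.5477×10⁻⁶ m² × 1.4326 m = 0.084878 kg
f_n = ½√(k/m) = 0.5·√(1358.7/0.084878) = 0.5·√(16008) = 63.261 Hz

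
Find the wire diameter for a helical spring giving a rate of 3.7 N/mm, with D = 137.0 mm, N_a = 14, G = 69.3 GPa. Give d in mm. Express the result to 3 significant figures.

11.1 mm

d = (8D³N_a·k / G)^(1/4) = (8·137.0³·14·3.7 / (69.3×10³))^0.25
  = (15376)^0.25 = 11.1356 mm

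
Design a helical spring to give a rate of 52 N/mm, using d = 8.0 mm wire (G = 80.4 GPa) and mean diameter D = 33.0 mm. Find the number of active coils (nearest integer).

22

N_a = Gd⁴/(8D³k) = (80.4×10³ × 8.0⁴)/(8 × 33.0³ × 52)
    = 3.29318e+08 / 1.49498e+07 = 22.03 → 22 coils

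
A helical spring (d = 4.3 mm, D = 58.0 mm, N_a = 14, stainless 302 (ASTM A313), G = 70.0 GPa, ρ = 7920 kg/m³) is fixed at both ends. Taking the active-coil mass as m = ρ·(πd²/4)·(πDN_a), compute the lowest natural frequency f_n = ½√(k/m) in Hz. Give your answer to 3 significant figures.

k = Gd⁴/(8D³N_a) = (70.0×10³)(4.3⁴)/(8·58.0³·14) = 1.0951 N/mm = 1095.1 N/m
Wire length L = πDN_a = π·58.0·14 = 2551 mm
m = ρ·(πd²/4)·L = 7920 × 14.522×10⁻⁶ m² × 2.551 m = 0.2934 kg
f_n = ½√(k/m) = 0.5·√(1095.1/0.2934) = 0.5·√(3732.6) = 30.548 Hz

30.5 Hz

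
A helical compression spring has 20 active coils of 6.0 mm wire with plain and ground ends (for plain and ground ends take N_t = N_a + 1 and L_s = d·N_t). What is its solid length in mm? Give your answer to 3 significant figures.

126 mm

plain and ground ends: N_t = N_a + 1 = 20 + 1 = 21
L_s = d·N_t = 6.0 × 21 = 126 mm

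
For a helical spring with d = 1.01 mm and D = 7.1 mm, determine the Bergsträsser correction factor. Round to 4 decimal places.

1.1991

C = D/d = 7.1/1.01 = 7.0297
K_B = (4C+2)/(4C−3) = 30.119/25.119 = 1.1991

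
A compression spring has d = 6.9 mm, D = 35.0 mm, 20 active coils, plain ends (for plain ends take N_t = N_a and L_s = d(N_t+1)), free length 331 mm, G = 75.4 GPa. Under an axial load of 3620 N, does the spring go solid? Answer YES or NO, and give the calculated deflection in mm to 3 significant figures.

NO, δ = 145 mm

k = Gd⁴/(8D³N_a) = (75.4×10³)(6.9⁴)/(8·35.0³·20) = 24.914 N/mm
N_t = 20; L_s = 6.9·21 = 144.9 mm; δ_solid = L₀ − L_s = 331 − 144.9 = 186.1 mm
δ = F/k = 3620/24.914 = 145.3 mm
δ < δ_solid → spring does not go solid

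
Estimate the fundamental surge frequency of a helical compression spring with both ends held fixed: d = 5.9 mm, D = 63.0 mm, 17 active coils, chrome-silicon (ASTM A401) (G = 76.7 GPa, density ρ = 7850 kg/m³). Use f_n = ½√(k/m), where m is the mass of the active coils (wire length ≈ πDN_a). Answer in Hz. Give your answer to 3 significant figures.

k = Gd⁴/(8D³N_a) = (76.7×10³)(5.9⁴)/(8·63.0³·17) = 2.733 N/mm = 2733 N/m
Wire length L = πDN_a = π·63.0·17 = 3364.6 mm
m = ρ·(πd²/4)·L = 7850 × 27.34×10⁻⁶ m² × 3.3646 m = 0.72211 kg
f_n = ½√(k/m) = 0.5·√(2733/0.72211) = 0.5·√(3784.8) = 30.76 Hz

30.8 Hz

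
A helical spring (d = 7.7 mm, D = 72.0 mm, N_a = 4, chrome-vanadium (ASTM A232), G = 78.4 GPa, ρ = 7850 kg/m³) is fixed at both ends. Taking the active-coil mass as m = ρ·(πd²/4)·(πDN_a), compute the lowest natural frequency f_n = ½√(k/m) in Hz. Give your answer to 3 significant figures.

132 Hz

k = Gd⁴/(8D³N_a) = (78.4×10³)(7.7⁴)/(8·72.0³·4) = 23.074 N/mm = 23074 N/m
Wire length L = πDN_a = π·72.0·4 = 904.78 mm
m = ρ·(πd²/4)·L = 7850 × 46.566×10⁻⁶ m² × 0.90478 m = 0.33074 kg
f_n = ½√(k/m) = 0.5·√(23074/0.33074) = 0.5·√(69767) = 132.07 Hz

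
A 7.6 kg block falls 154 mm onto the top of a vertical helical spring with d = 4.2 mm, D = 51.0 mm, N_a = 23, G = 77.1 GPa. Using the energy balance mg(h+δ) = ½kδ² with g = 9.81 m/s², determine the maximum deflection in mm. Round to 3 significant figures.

k = Gd⁴/(8D³N_a) = (77.1×10³)(4.2⁴)/(8·51.0³·23) = 0.98293 N/mm
W = mg = 7.6 × 9.81 = 74.556 N
½kδ² − Wδ − Wh = 0 → δ = (W + √(W² + 2kWh))/k
δ = (74.556 + √(5558.6 + 22571.3))/0.98293 = (74.556 + 167.72)/0.98293 = 246.48 mm

246 mm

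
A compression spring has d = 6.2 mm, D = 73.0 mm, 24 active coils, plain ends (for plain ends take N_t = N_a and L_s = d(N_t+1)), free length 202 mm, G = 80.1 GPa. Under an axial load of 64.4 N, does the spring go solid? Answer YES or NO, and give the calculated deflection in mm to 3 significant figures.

k = Gd⁴/(8D³N_a) = (80.1×10³)(6.2⁴)/(8·73.0³·24) = 1.5846 N/mm
N_t = 24; L_s = 6.2·25 = 155 mm; δ_solid = L₀ − L_s = 202 − 155 = 47 mm
δ = F/k = 64.4/1.5846 = 40.64 mm
δ < δ_solid → spring does not go solid

NO, δ = 40.6 mm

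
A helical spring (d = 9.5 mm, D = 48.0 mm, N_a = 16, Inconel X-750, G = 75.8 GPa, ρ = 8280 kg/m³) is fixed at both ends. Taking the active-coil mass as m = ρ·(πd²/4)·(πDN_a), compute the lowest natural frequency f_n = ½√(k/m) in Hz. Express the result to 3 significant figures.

k = Gd⁴/(8D³N_a) = (75.8×10³)(9.5⁴)/(8·48.0³·16) = 43.614 N/mm = 43614 N/m
Wire length L = πDN_a = π·48.0·16 = 2412.7 mm
m = ρ·(πd²/4)·L = 8280 × 70.882×10⁻⁶ m² × 2.4127 m = 1.416 kg
f_n = ½√(k/m) = 0.5·√(43614/1.416) = 0.5·√(30800) = 87.75 Hz

87.7 Hz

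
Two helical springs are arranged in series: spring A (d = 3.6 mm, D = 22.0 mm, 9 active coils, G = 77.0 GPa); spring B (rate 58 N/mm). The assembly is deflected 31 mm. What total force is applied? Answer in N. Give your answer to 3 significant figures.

405 N

k_A = Gd⁴/(8D³N_a) = (77.0×10³)(3.6⁴)/(8·22.0³·9) = 16.869 N/mm
Series: 1/k_eq = 1/16.869 + 1/58 = 0.07652; k_eq = 13.068 N/mm
F = k_eq·δ = 13.068·31 = 405.12 N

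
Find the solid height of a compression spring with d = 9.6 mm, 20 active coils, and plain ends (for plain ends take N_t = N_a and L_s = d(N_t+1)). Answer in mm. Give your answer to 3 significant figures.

202 mm

plain ends: N_t = N_a = 20
L_s = d·(N_t+1) = 9.6 × 21 = 201.6 mm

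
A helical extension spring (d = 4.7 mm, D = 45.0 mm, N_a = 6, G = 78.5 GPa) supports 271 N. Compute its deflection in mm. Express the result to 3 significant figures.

k = Gd⁴/(8D³N_a) = (78.5×10³)(4.7⁴)/(8·45.0³·6) = 8.7575 N/mm
δ = F/k = 271 / 8.7575 = 30.945 mm

30.9 mm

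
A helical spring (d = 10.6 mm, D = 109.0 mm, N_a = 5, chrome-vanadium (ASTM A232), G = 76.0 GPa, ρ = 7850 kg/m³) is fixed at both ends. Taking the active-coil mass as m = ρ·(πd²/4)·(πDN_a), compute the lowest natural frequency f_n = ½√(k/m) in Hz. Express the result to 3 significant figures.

k = Gd⁴/(8D³N_a) = (76.0×10³)(10.6⁴)/(8·109.0³·5) = 18.522 N/mm = 18522 N/m
Wire length L = πDN_a = π·109.0·5 = 1712.2 mm
m = ρ·(πd²/4)·L = 7850 × 88.247×10⁻⁶ m² × 1.7122 m = 1.1861 kg
f_n = ½√(k/m) = 0.5·√(18522/1.1861) = 0.5·√(15616) = 62.483 Hz

62.5 Hz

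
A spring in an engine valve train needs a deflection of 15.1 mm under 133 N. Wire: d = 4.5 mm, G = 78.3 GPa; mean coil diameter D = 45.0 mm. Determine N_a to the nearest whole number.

5

Required rate k = F/δ = 133/15.1 = 8.8079 N/mm
N_a = Gd⁴/(8D³k) = (78.3×10³ × 4.5⁴)/(8 × 45.0³ × 8.8079)
    = 3.21079e+07 / 6.42099e+06 = 5 → 5 coils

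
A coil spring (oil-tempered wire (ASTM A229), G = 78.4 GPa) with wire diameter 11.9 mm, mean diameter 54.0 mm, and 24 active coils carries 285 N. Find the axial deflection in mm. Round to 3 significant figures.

5.48 mm

k = Gd⁴/(8D³N_a) = (78.4×10³)(11.9⁴)/(8·54.0³·24) = 52.002 N/mm
δ = F/k = 285 / 52.002 = 5.4805 mm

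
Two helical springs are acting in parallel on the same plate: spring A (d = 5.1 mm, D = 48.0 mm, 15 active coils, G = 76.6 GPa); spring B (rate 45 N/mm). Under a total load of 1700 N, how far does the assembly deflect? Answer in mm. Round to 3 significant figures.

k_A = Gd⁴/(8D³N_a) = (76.6×10³)(5.1⁴)/(8·48.0³·15) = 3.9049 N/mm
Parallel: k_eq = 3.9049 + 45 = 48.905 N/mm
δ = F/k_eq = 1700/48.905 = 34.761 mm

34.8 mm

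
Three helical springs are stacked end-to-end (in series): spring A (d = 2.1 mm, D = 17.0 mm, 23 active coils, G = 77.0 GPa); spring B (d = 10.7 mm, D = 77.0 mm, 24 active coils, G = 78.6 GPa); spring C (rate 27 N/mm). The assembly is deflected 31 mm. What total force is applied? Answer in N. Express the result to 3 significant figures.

42.7 N

k_A = Gd⁴/(8D³N_a) = (77.0×10³)(2.1⁴)/(8·17.0³·23) = 1.6565 N/mm
k_B = Gd⁴/(8D³N_a) = (78.6×10³)(10.7⁴)/(8·77.0³·24) = 11.754 N/mm
Series: 1/k_eq = 1/1.6565 + 1/11.754 + 1/27 = 0.72578; k_eq = 1.3778 N/mm
F = k_eq·δ = 1.3778·31 = 42.713 N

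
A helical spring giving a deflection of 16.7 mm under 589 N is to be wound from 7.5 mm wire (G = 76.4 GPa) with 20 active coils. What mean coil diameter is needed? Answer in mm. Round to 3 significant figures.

Required rate k = F/δ = 589/16.7 = 35.269 N/mm
D = (Gd⁴/(8N_a·k))^(1/3) = (76.4×10³·7.5⁴/(8·20·35.269))^(1/3)
  = (42837.1)^(1/3) = 34.9897 mm

35.0 mm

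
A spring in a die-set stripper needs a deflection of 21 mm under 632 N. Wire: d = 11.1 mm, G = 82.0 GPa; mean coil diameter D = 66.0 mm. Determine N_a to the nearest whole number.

18

Required rate k = F/δ = 632/21 = 30.095 N/mm
N_a = Gd⁴/(8D³k) = (82.0×10³ × 11.1⁴)/(8 × 66.0³ × 30.095)
    = 1.24482e+09 / 6.92181e+07 = 17.98 → 18 coils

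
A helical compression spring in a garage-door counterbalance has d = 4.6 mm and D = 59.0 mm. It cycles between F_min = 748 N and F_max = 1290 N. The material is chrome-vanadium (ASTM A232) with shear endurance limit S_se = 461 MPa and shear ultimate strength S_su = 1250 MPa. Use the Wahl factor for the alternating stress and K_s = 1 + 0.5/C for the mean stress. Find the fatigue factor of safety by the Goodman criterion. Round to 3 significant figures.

C = D/d = 59.0/4.6 = 12.8261; K_W = (4C−1)/(4C−4)+0.615/C = 1.1114; K_s = 1+0.5/C = 1.0390
F_a = (F_max−F_min)/2 = 271 N; F_m = (F_max+F_min)/2 = 1019 N
τ_a = K_W·8F_aD/(πd³) = 1.1114 × 418.3 = 464.89 MPa
τ_m = K_s·8F_mD/(πd³) = 1.0390 × 1572.9 = 1634.2 MPa
Goodman: 1/n_f = τ_a/S_se + τ_m/S_su = 464.89/461 + 1634.2/1250 = 1.00843 + 1.30735 = 2.3158
n_f = 1/2.3158 = 0.4318

0.432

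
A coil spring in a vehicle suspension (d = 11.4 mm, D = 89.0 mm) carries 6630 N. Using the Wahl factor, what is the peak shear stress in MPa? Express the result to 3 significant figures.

1210 MPa

Spring index C = D/d = 89.0/11.4 = 7.8070
K_W = (4C−1)/(4C−4) + 0.615/C = 30.228/27.228 + 0.0788 = 1.1890
τ₀ = 8FD/(πd³) = 8·6630·89.0/(π·11.4³) = 4.72056e+06/4654.4 = 1014.2 MPa
τ_max = K·τ₀ = 1.1890 × 1014.2 = 1205.9 MPa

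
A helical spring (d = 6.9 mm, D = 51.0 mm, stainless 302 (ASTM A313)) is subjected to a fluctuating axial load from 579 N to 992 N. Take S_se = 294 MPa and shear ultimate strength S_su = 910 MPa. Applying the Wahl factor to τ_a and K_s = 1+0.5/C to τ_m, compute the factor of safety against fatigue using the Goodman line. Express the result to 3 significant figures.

1.43

C = D/d = 51.0/6.9 = 7.3913; K_W = (4C−1)/(4C−4)+0.615/C = 1.2006; K_s = 1+0.5/C = 1.0676
F_a = (F_max−F_min)/2 = 206.5 N; F_m = (F_max+F_min)/2 = 785.5 N
τ_a = K_W·8F_aD/(πd³) = 1.2006 × 81.636 = 98.009 MPa
τ_m = K_s·8F_mD/(πd³) = 1.0676 × 310.53 = 331.54 MPa
Goodman: 1/n_f = τ_a/S_se + τ_m/S_su = 98.009/294 + 331.54/910 = 0.33336 + 0.36433 = 0.69769
n_f = 1/0.69769 = 1.433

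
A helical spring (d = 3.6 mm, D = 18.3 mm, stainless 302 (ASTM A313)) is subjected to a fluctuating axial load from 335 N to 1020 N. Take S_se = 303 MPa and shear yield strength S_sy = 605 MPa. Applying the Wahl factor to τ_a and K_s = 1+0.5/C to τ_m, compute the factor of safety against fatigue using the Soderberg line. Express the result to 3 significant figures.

0.370

C = D/d = 18.3/3.6 = 5.0833; K_W = (4C−1)/(4C−4)+0.615/C = 1.3047; K_s = 1+0.5/C = 1.0984
F_a = (F_max−F_min)/2 = 342.5 N; F_m = (F_max+F_min)/2 = 677.5 N
τ_a = K_W·8F_aD/(πd³) = 1.3047 × 342.09 = 446.31 MPa
τ_m = K_s·8F_mD/(πd³) = 1.0984 × 676.7 = 743.26 MPa
Soderberg: 1/n_f = τ_a/S_se + τ_m/S_sy = 446.31/303 + 743.26/605 = 1.47298 + 1.22852 = 2.7015
n_f = 1/2.7015 = 0.3702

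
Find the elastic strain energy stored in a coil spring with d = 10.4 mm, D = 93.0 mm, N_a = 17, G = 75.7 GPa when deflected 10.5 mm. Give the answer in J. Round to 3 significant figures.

0.446 J

k = Gd⁴/(8D³N_a) = (75.7×10³)(10.4⁴)/(8·93.0³·17) = 8.0955 N/mm
U = ½kδ² = 0.5 × 8.0955 × 10.5² = 446.26 N·mm = 0.44626 J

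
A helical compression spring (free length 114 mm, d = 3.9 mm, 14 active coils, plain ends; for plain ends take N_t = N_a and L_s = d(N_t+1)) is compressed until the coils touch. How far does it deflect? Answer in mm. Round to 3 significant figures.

55.5 mm

N_t = 14; L_s = 3.9·15 = 58.5 mm
δ_solid = L₀ − L_s = 114 − 58.5 = 55.5 mm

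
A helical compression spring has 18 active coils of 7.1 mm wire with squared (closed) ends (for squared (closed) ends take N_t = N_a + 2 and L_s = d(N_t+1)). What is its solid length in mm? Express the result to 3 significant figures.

squared (closed) ends: N_t = N_a + 2 = 18 + 2 = 20
L_s = d·(N_t+1) = 7.1 × 21 = 149.1 mm

149 mm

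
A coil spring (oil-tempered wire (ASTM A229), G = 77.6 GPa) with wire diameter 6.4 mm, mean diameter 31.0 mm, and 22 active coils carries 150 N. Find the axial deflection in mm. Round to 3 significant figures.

6.04 mm

k = Gd⁴/(8D³N_a) = (77.6×10³)(6.4⁴)/(8·31.0³·22) = 24.83 N/mm
δ = F/k = 150 / 24.83 = 6.041 mm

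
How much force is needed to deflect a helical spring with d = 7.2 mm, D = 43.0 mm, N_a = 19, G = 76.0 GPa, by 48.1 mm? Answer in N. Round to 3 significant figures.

813 N

k = Gd⁴/(8D³N_a) = (76.0×10³)(7.2⁴)/(8·43.0³·19) = 16.9 N/mm
F = k·δ = 16.9 × 48.1 = 812.9 N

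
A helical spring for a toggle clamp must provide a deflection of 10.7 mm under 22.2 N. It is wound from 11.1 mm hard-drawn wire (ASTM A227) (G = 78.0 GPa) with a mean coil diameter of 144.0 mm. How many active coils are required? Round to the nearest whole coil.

Required rate k = F/δ = 22.2/10.7 = 2.0748 N/mm
N_a = Gd⁴/(8D³k) = (78.0×10³ × 11.1⁴)/(8 × 144.0³ × 2.0748)
    = 1.18409e+09 / 4.95618e+07 = 23.89 → 24 coils

24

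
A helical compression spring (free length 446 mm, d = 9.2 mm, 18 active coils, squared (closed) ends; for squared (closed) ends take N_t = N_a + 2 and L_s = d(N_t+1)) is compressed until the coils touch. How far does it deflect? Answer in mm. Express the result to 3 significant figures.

253 mm

N_t = 20; L_s = 9.2·21 = 193.2 mm
δ_solid = L₀ − L_s = 446 − 193.2 = 252.8 mm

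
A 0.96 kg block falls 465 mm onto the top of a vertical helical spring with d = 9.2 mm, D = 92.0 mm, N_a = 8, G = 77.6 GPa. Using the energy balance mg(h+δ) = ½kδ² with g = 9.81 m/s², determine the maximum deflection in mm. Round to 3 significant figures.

28.9 mm

k = Gd⁴/(8D³N_a) = (77.6×10³)(9.2⁴)/(8·92.0³·8) = 11.155 N/mm
W = mg = 0.96 × 9.81 = 9.4176 N
½kδ² − Wδ − Wh = 0 → δ = (W + √(W² + 2kWh))/k
δ = (9.4176 + √(88.691 + 97699.6))/11.155 = (9.4176 + 312.71)/11.155 = 28.878 mm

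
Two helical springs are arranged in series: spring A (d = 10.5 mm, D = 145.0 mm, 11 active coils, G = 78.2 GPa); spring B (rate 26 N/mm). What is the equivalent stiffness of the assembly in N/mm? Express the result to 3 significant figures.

3.12 N/mm

k_A = Gd⁴/(8D³N_a) = (78.2×10³)(10.5⁴)/(8·145.0³·11) = 3.543 N/mm
Series: 1/k_eq = 1/3.543 + 1/26 = 0.3207; k_eq = 3.1181 N/mm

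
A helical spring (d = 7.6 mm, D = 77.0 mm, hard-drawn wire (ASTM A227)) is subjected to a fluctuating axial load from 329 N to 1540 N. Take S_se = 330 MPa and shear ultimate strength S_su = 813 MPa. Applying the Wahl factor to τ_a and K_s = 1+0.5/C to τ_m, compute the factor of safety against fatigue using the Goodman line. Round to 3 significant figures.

C = D/d = 77.0/7.6 = 10.1316; K_W = (4C−1)/(4C−4)+0.615/C = 1.1428; K_s = 1+0.5/C = 1.0494
F_a = (F_max−F_min)/2 = 605.5 N; F_m = (F_max+F_min)/2 = 934.5 N
τ_a = K_W·8F_aD/(πd³) = 1.1428 × 270.46 = 309.09 MPa
τ_m = K_s·8F_mD/(πd³) = 1.0494 × 417.42 = 438.02 MPa
Goodman: 1/n_f = τ_a/S_se + τ_m/S_su = 309.09/330 + 438.02/813 = 0.93664 + 0.53877 = 1.4754
n_f = 1/1.4754 = 0.6778

0.678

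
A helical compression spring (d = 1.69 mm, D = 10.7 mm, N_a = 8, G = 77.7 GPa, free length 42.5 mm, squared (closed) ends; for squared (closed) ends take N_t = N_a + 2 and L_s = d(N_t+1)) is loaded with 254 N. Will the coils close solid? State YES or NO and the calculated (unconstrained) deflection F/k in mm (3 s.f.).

k = Gd⁴/(8D³N_a) = (77.7×10³)(1.69⁴)/(8·10.7³·8) = 8.0842 N/mm
N_t = 10; L_s = 1.69·11 = 18.59 mm; δ_solid = L₀ − L_s = 42.5 − 18.59 = 23.91 mm
δ = F/k = 254/8.0842 = 31.419 mm
δ ≥ δ_solid → spring goes solid

YES, δ = 31.4 mm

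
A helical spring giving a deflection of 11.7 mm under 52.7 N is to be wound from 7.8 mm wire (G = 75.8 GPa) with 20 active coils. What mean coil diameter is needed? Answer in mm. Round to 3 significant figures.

Required rate k = F/δ = 52.7/11.7 = 4.5043 N/mm
D = (Gd⁴/(8N_a·k))^(1/3) = (75.8×10³·7.8⁴/(8·20·4.5043))^(1/3)
  = (389317)^(1/3) = 73.0187 mm

73.0 mm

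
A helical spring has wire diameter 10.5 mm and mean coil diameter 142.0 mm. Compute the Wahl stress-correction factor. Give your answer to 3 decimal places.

1.105

C = D/d = 142.0/10.5 = 13.5238
K_W = (4C−1)/(4C−4) + 0.615/C = 53.095/50.095 + 0.0455 = 1.1054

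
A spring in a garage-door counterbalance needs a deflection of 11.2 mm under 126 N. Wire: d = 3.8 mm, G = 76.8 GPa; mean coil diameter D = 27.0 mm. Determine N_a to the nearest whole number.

9

Required rate k = F/δ = 126/11.2 = 11.25 N/mm
N_a = Gd⁴/(8D³k) = (76.8×10³ × 3.8⁴)/(8 × 27.0³ × 11.25)
    = 1.60138e+07 / 1.77147e+06 = 9.04 → 9 coils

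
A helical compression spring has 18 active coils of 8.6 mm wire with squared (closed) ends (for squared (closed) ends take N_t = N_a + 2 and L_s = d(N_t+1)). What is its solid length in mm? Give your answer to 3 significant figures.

181 mm

squared (closed) ends: N_t = N_a + 2 = 18 + 2 = 20
L_s = d·(N_t+1) = 8.6 × 21 = 180.6 mm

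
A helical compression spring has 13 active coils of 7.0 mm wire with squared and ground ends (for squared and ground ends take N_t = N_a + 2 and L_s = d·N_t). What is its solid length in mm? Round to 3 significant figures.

squared and ground ends: N_t = N_a + 2 = 13 + 2 = 15
L_s = d·N_t = 7.0 × 15 = 105 mm

105 mm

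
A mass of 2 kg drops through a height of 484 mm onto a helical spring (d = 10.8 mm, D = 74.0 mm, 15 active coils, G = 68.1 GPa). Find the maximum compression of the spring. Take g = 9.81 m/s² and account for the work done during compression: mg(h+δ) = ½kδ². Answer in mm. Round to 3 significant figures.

k = Gd⁴/(8D³N_a) = (68.1×10³)(10.8⁴)/(8·74.0³·15) = 19.053 N/mm
W = mg = 2 × 9.81 = 19.62 N
½kδ² − Wδ − Wh = 0 → δ = (W + √(W² + 2kWh))/k
δ = (19.62 + √(384.94 + 361860))/19.053 = (19.62 + 601.87)/19.053 = 32.619 mm

32.6 mm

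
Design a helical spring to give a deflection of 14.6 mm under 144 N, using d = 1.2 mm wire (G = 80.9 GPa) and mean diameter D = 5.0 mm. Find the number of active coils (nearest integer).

Required rate k = F/δ = 144/14.6 = 9.863 N/mm
N_a = Gd⁴/(8D³k) = (80.9×10³ × 1.2⁴)/(8 × 5.0³ × 9.863)
    = 167754 / 9863.01 = 17.01 → 17 coils

17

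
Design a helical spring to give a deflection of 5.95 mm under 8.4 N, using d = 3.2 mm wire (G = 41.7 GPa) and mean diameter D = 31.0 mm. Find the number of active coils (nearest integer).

Required rate k = F/δ = 8.4/5.95 = 1.4118 N/mm
N_a = Gd⁴/(8D³k) = (41.7×10³ × 3.2⁴)/(8 × 31.0³ × 1.4118)
    = 4.37256e+06 / 336463 = 13 → 13 coils

13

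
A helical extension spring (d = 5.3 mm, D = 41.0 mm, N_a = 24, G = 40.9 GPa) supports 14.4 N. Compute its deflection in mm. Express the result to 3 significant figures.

5.90 mm

k = Gd⁴/(8D³N_a) = (40.9×10³)(5.3⁴)/(8·41.0³·24) = 2.4388 N/mm
δ = F/k = 14.4 / 2.4388 = 5.9046 mm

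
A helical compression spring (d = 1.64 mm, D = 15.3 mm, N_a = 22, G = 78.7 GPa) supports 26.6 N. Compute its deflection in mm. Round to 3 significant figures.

k = Gd⁴/(8D³N_a) = (78.7×10³)(1.64⁴)/(8·15.3³·22) = 0.90316 N/mm
δ = F/k = 26.6 / 0.90316 = 29.452 mm

29.5 mm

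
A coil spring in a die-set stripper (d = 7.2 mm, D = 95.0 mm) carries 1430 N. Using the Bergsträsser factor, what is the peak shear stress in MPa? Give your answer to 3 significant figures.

Spring index C = D/d = 95.0/7.2 = 13.1944
K_B = (4C+2)/(4C−3) = 54.778/49.778 = 1.1004
τ₀ = 8FD/(πd³) = 8·1430·95.0/(π·7.2³) = 1.0868e+06/1172.6 = 926.83 MPa
τ_max = K·τ₀ = 1.1004 × 926.83 = 1019.9 MPa

1020 MPa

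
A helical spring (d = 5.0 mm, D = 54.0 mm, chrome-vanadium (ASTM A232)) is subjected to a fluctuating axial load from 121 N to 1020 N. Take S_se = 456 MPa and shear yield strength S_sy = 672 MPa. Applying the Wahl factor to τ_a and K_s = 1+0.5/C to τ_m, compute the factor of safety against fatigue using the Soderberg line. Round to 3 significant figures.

C = D/d = 54.0/5.0 = 10.8000; K_W = (4C−1)/(4C−4)+0.615/C = 1.1335; K_s = 1+0.5/C = 1.0463
F_a = (F_max−F_min)/2 = 449.5 N; F_m = (F_max+F_min)/2 = 570.5 N
τ_a = K_W·8F_aD/(πd³) = 1.1335 × 494.49 = 560.49 MPa
τ_m = K_s·8F_mD/(πd³) = 1.0463 × 627.6 = 656.65 MPa
Soderberg: 1/n_f = τ_a/S_se + τ_m/S_sy = 560.49/456 + 656.65/672 = 1.22914 + 0.97716 = 2.2063
n_f = 1/2.2063 = 0.4532

0.453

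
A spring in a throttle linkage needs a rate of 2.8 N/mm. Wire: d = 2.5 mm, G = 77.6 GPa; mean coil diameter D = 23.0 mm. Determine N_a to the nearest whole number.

11

N_a = Gd⁴/(8D³k) = (77.6×10³ × 2.5⁴)/(8 × 23.0³ × 2.8)
    = 3.03125e+06 / 272541 = 11.12 → 11 coils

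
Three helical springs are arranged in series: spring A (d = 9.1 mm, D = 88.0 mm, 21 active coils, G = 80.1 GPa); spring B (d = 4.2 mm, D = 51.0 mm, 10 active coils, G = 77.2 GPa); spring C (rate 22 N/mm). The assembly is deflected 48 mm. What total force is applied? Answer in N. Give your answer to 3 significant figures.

69.0 N

k_A = Gd⁴/(8D³N_a) = (80.1×10³)(9.1⁴)/(8·88.0³·21) = 4.7978 N/mm
k_B = Gd⁴/(8D³N_a) = (77.2×10³)(4.2⁴)/(8·51.0³·10) = 2.2637 N/mm
Series: 1/k_eq = 1/4.7978 + 1/2.2637 + 1/22 = 0.69564; k_eq = 1.4375 N/mm
F = k_eq·δ = 1.4375·48 = 69.001 N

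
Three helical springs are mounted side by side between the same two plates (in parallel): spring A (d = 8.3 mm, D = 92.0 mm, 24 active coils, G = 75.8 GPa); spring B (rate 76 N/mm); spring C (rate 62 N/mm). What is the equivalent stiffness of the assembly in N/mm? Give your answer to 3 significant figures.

140 N/mm

k_A = Gd⁴/(8D³N_a) = (75.8×10³)(8.3⁴)/(8·92.0³·24) = 2.4061 N/mm
Parallel: k_eq = 2.4061 + 76 + 62 = 140.41 N/mm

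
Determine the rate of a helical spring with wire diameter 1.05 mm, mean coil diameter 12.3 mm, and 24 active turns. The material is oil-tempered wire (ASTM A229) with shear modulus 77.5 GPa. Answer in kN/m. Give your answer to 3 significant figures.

0.264 kN/m

k = Gd⁴/(8D³N_a) = (77.5×10³ × 1.05⁴) / (8 × 12.3³ × 24)
  = 94201.7 / 357286 = 0.26366 N/mm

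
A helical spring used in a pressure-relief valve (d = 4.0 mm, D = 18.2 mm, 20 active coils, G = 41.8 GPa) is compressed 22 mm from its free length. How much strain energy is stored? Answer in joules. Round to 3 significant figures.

2.68 J

k = Gd⁴/(8D³N_a) = (41.8×10³)(4.0⁴)/(8·18.2³·20) = 11.094 N/mm
U = ½kδ² = 0.5 × 11.094 × 22² = 2684.7 N·mm = 2.6847 J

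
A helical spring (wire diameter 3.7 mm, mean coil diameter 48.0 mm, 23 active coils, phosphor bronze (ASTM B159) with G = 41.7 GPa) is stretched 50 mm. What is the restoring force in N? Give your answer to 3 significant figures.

k = Gd⁴/(8D³N_a) = (41.7×10³)(3.7⁴)/(8·48.0³·23) = 0.38406 N/mm
F = k·δ = 0.38406 × 50 = 19.203 N

19.2 N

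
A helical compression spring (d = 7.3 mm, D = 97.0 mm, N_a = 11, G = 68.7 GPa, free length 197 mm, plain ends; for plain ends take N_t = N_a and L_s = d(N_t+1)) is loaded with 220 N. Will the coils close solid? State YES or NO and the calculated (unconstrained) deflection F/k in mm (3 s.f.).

k = Gd⁴/(8D³N_a) = (68.7×10³)(7.3⁴)/(8·97.0³·11) = 2.4291 N/mm
N_t = 11; L_s = 7.3·12 = 87.6 mm; δ_solid = L₀ − L_s = 197 − 87.6 = 109.4 mm
δ = F/k = 220/2.4291 = 90.567 mm
δ < δ_solid → spring does not go solid

NO, δ = 90.6 mm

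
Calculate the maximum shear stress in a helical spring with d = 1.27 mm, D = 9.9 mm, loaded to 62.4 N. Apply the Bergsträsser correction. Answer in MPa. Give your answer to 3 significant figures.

904 MPa

Spring index C = D/d = 9.9/1.27 = 7.7953
K_B = (4C+2)/(4C−3) = 33.181/28.181 = 1.1774
τ₀ = 8FD/(πd³) = 8·62.4·9.9/(π·1.27³) = 4942.08/6.4352 = 767.98 MPa
τ_max = K·τ₀ = 1.1774 × 767.98 = 904.24 MPa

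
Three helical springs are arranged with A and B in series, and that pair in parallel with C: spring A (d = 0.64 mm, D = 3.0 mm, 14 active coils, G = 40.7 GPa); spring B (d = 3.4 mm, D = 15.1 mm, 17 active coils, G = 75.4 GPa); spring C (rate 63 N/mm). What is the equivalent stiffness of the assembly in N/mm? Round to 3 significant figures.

65.0 N/mm

k_A = Gd⁴/(8D³N_a) = (40.7×10³)(0.64⁴)/(8·3.0³·14) = 2.258 N/mm
k_B = Gd⁴/(8D³N_a) = (75.4×10³)(3.4⁴)/(8·15.1³·17) = 21.519 N/mm
Springs A,B series: k_AB = 1/(1/2.258+1/21.519) = 2.0436 N/mm; parallel with C: k_eq = 2.0436+63 = 65.044 N/mm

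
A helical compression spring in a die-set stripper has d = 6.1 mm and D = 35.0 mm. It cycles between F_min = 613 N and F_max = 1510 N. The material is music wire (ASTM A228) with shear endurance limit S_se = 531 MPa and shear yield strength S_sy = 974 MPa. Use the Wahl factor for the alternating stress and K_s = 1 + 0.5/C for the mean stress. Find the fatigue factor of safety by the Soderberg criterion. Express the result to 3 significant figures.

1.13

C = D/d = 35.0/6.1 = 5.7377; K_W = (4C−1)/(4C−4)+0.615/C = 1.2655; K_s = 1+0.5/C = 1.0871
F_a = (F_max−F_min)/2 = 448.5 N; F_m = (F_max+F_min)/2 = 1061.5 N
τ_a = K_W·8F_aD/(πd³) = 1.2655 × 176.11 = 222.86 MPa
τ_m = K_s·8F_mD/(πd³) = 1.0871 × 416.81 = 453.13 MPa
Soderberg: 1/n_f = τ_a/S_se + τ_m/S_sy = 222.86/531 + 453.13/974 = 0.41971 + 0.46523 = 0.88493
n_f = 1/0.88493 = 1.13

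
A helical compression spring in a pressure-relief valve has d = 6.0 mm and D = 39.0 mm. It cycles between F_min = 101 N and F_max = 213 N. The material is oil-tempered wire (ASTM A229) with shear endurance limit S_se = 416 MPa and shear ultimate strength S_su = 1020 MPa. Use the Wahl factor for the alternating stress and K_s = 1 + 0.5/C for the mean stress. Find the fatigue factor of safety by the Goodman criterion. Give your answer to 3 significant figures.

6.56

C = D/d = 39.0/6.0 = 6.5000; K_W = (4C−1)/(4C−4)+0.615/C = 1.2310; K_s = 1+0.5/C = 1.0769
F_a = (F_max−F_min)/2 = 56 N; F_m = (F_max+F_min)/2 = 157 N
τ_a = K_W·8F_aD/(πd³) = 1.2310 × 25.748 = 31.695 MPa
τ_m = K_s·8F_mD/(πd³) = 1.0769 × 72.186 = 77.738 MPa
Goodman: 1/n_f = τ_a/S_se + τ_m/S_su = 31.695/416 + 77.738/1020 = 0.07619 + 0.07621 = 0.1524
n_f = 1/0.1524 = 6.562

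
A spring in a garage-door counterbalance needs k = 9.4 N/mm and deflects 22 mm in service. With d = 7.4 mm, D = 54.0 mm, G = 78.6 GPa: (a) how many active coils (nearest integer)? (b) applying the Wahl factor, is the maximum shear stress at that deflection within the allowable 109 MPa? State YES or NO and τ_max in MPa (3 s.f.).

(a) 20 coils; (b) YES, τ_max = 84.0 MPa

N_a = Gd⁴/(8D³k) = (78.6×10³)(7.4⁴)/(8·54.0³·9.4) = 19.9 → N_a = 20
Actual rate k = Gd⁴/(8D³·20) = 9.3551 N/mm
Working load F = kδ = 9.3551·22 = 205.81 N
C = 54.0/7.4 = 7.2973; K_W = (4C−1)/(4C−4)+0.615/C = 1.2034
τ_max = K_W·8FD/(πd³) = 1.2034·69.841 = 84.045 MPa
τ_max ≤ 109 MPa → acceptable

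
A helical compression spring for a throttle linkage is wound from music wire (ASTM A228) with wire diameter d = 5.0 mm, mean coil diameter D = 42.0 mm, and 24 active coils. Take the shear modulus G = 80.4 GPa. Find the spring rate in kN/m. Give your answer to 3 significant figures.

k = Gd⁴/(8D³N_a) = (80.4×10³ × 5.0⁴) / (8 × 42.0³ × 24)
  = 5.025e+07 / 1.42249e+07 = 3.5325 N/mm

3.53 kN/m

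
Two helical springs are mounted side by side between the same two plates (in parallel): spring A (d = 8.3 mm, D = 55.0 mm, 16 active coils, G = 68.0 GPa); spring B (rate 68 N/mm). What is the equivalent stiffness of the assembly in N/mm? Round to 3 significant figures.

k_A = Gd⁴/(8D³N_a) = (68.0×10³)(8.3⁴)/(8·55.0³·16) = 15.154 N/mm
Parallel: k_eq = 15.154 + 68 = 83.154 N/mm

83.2 N/mm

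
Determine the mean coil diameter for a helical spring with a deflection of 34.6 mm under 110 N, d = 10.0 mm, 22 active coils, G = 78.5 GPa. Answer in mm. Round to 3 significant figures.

Required rate k = F/δ = 110/34.6 = 3.1792 N/mm
D = (Gd⁴/(8N_a·k))^(1/3) = (78.5×10³·10.0⁴/(8·22·3.1792))^(1/3)
  = (1.40294e+06)^(1/3) = 111.9473 mm

112 mm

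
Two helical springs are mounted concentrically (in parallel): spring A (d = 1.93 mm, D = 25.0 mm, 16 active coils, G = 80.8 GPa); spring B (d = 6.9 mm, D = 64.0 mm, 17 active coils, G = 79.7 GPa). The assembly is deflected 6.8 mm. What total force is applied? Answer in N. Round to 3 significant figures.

38.3 N

k_A = Gd⁴/(8D³N_a) = (80.8×10³)(1.93⁴)/(8·25.0³·16) = 0.56055 N/mm
k_B = Gd⁴/(8D³N_a) = (79.7×10³)(6.9⁴)/(8·64.0³·17) = 5.0673 N/mm
Parallel: k_eq = 0.56055 + 5.0673 = 5.6278 N/mm
F = k_eq·δ = 5.6278·6.8 = 38.269 N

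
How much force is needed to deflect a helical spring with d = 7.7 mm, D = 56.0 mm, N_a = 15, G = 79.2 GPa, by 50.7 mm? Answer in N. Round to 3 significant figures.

670 N

k = Gd⁴/(8D³N_a) = (79.2×10³)(7.7⁴)/(8·56.0³·15) = 13.211 N/mm
F = k·δ = 13.211 × 50.7 = 669.81 N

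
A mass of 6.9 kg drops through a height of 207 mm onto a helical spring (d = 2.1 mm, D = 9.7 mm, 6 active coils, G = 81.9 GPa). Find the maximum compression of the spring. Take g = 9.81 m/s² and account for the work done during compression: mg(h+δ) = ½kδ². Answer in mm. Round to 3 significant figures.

29.7 mm

k = Gd⁴/(8D³N_a) = (81.9×10³)(2.1⁴)/(8·9.7³·6) = 36.358 N/mm
W = mg = 6.9 × 9.81 = 67.689 N
½kδ² − Wδ − Wh = 0 → δ = (W + √(W² + 2kWh))/k
δ = (67.689 + √(4581.8 + 1.01888e+06))/36.358 = (67.689 + 1011.7)/36.358 = 29.686 mm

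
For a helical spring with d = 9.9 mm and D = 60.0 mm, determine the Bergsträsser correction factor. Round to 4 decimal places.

C = D/d = 60.0/9.9 = 6.0606
K_B = (4C+2)/(4C−3) = 26.242/21.242 = 1.2354

1.2354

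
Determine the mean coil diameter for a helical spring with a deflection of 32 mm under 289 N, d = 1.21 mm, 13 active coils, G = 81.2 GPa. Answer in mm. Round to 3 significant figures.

Required rate k = F/δ = 289/32 = 9.0312 N/mm
D = (Gd⁴/(8N_a·k))^(1/3) = (81.2×10³·1.21⁴/(8·13·9.0312))^(1/3)
  = (185.317)^(1/3) = 5.7013 mm

5.70 mm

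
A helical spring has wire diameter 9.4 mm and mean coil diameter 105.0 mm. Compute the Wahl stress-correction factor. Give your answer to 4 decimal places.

1.1288

C = D/d = 105.0/9.4 = 11.1702
K_W = (4C−1)/(4C−4) + 0.615/C = 43.681/40.681 + 0.0551 = 1.1288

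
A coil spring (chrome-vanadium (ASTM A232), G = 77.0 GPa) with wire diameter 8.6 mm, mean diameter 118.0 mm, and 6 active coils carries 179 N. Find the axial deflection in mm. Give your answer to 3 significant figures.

k = Gd⁴/(8D³N_a) = (77.0×10³)(8.6⁴)/(8·118.0³·6) = 5.3407 N/mm
δ = F/k = 179 / 5.3407 = 33.516 mm

33.5 mm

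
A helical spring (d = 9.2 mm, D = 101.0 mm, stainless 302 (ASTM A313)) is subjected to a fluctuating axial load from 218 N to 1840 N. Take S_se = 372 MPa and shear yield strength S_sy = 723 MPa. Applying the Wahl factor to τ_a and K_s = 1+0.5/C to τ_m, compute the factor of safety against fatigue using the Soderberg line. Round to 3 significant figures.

0.766

C = D/d = 101.0/9.2 = 10.9783; K_W = (4C−1)/(4C−4)+0.615/C = 1.1312; K_s = 1+0.5/C = 1.0455
F_a = (F_max−F_min)/2 = 811 N; F_m = (F_max+F_min)/2 = 1029 N
τ_a = K_W·8F_aD/(πd³) = 1.1312 × 267.87 = 303.01 MPa
τ_m = K_s·8F_mD/(πd³) = 1.0455 × 339.87 = 355.35 MPa
Soderberg: 1/n_f = τ_a/S_se + τ_m/S_sy = 303.01/372 + 355.35/723 = 0.81453 + 0.49149 = 1.306
n_f = 1/1.306 = 0.7657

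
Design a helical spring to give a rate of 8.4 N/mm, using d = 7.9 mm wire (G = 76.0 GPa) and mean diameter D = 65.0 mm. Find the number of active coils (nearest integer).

16

N_a = Gd⁴/(8D³k) = (76.0×10³ × 7.9⁴)/(8 × 65.0³ × 8.4)
    = 2.96021e+08 / 1.84548e+07 = 16.04 → 16 coils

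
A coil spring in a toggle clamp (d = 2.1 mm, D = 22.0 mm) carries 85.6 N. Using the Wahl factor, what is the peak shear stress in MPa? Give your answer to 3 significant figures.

Spring index C = D/d = 22.0/2.1 = 10.4762
K_W = (4C−1)/(4C−4) + 0.615/C = 40.905/37.905 + 0.0587 = 1.1379
τ₀ = 8FD/(πd³) = 8·85.6·22.0/(π·2.1³) = 15065.6/29.094 = 517.82 MPa
τ_max = K·τ₀ = 1.1379 × 517.82 = 589.2 MPa

589 MPa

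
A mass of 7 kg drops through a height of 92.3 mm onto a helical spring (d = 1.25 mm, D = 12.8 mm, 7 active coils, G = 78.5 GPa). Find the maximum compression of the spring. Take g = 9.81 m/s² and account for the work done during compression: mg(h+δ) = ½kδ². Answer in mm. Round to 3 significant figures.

140 mm

k = Gd⁴/(8D³N_a) = (78.5×10³)(1.25⁴)/(8·12.8³·7) = 1.6319 N/mm
W = mg = 7 × 9.81 = 68.67 N
½kδ² − Wδ − Wh = 0 → δ = (W + √(W² + 2kWh))/k
δ = (68.67 + √(4715.6 + 20686.7))/1.6319 = (68.67 + 159.38)/1.6319 = 139.75 mm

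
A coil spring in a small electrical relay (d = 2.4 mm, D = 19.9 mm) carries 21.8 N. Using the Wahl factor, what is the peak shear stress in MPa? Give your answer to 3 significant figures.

94.1 MPa

Spring index C = D/d = 19.9/2.4 = 8.2917
K_W = (4C−1)/(4C−4) + 0.615/C = 32.167/29.167 + 0.0742 = 1.1770
τ₀ = 8FD/(πd³) = 8·21.8·19.9/(π·2.4³) = 3470.56/43.429 = 79.913 MPa
τ_max = K·τ₀ = 1.1770 × 79.913 = 94.06 MPa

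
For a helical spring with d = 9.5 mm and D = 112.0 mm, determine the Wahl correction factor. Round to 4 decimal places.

C = D/d = 112.0/9.5 = 11.7895
K_W = (4C−1)/(4C−4) + 0.615/C = 46.158/43.158 + 0.0522 = 1.1217

1.1217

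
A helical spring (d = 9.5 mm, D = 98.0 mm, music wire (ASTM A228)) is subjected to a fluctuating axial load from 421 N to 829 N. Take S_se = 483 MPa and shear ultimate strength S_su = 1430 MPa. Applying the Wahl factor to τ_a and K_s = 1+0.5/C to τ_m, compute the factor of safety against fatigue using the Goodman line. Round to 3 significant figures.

C = D/d = 98.0/9.5 = 10.3158; K_W = (4C−1)/(4C−4)+0.615/C = 1.1401; K_s = 1+0.5/C = 1.0485
F_a = (F_max−F_min)/2 = 204 N; F_m = (F_max+F_min)/2 = 625 N
τ_a = K_W·8F_aD/(πd³) = 1.1401 × 59.378 = 67.698 MPa
τ_m = K_s·8F_mD/(πd³) = 1.0485 × 181.92 = 190.74 MPa
Goodman: 1/n_f = τ_a/S_se + τ_m/S_su = 67.698/483 + 190.74/1430 = 0.14016 + 0.13338 = 0.27354
n_f = 1/0.27354 = 3.656

3.66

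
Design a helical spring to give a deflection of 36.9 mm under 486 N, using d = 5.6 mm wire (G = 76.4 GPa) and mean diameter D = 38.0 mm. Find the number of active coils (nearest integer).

13

Required rate k = F/δ = 486/36.9 = 13.171 N/mm
N_a = Gd⁴/(8D³k) = (76.4×10³ × 5.6⁴)/(8 × 38.0³ × 13.171)
    = 7.51355e+07 / 5.78164e+06 = 13 → 13 coils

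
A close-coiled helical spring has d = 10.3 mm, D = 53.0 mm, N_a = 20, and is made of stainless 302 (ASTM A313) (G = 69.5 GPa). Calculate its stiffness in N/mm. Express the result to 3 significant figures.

32.8 N/mm

k = Gd⁴/(8D³N_a) = (69.5×10³ × 10.3⁴) / (8 × 53.0³ × 20)
  = 7.82229e+08 / 2.38203e+07 = 32.839 N/mm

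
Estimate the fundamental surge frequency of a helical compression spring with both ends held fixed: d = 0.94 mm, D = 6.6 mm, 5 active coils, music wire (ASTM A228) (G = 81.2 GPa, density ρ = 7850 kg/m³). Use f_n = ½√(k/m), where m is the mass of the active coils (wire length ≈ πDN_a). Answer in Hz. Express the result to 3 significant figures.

1560 Hz

k = Gd⁴/(8D³N_a) = (81.2×10³)(0.94⁴)/(8·6.6³·5) = 5.5128 N/mm = 5512.8 N/m
Wire length L = πDN_a = π·6.6·5 = 103.67 mm
m = ρ·(πd²/4)·L = 7850 × 0.69398×10⁻⁶ m² × 0.10367 m = 0.00056478 kg
f_n = ½√(k/m) = 0.5·√(5512.8/0.00056478) = 0.5·√(9.7611e+06) = 1562.1 Hz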